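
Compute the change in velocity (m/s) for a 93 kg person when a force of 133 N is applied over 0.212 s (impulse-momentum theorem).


J = F * dt = 133 * 0.212 = 28.1960 N*s
delta_v = J / m
delta_v = 28.1960 / 93
delta_v = 0.3032


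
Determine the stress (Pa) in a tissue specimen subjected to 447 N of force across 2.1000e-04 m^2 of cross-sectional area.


stress = F / A
stress = 447 / 2.1000e-04
stress = 2.1286e+06


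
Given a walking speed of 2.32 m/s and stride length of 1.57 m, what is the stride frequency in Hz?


f = v / stride_length
f = 2.32 / 1.57
f = 1.4777


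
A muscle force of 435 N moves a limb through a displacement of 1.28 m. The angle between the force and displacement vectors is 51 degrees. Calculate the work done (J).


W = F * d * cos(theta)
theta = 51 deg = 0.8901 rad
cos(theta) = 0.6293
W = 435 * 1.28 * 0.6293
W = 350.4056


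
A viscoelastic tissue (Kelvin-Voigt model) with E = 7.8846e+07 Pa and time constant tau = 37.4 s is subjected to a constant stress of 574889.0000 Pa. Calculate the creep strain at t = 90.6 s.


epsilon(t) = (sigma/E) * (1 - exp(-t/tau))
sigma/E = 574889.0000 / 7.8846e+07 = 0.0073
exp(-t/tau) = exp(-90.6 / 37.4) = 0.0887
epsilon = 0.0073 * (1 - 0.0887)
epsilon = 0.0066


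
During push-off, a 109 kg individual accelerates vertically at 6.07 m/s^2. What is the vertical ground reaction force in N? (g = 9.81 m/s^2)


GRF = m * (g + a)
GRF = 109 * (9.81 + 6.07)
GRF = 109 * 15.8800
GRF = 1730.9200


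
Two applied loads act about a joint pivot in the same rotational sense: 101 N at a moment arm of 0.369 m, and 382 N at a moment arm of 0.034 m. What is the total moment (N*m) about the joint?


M = F1 * d1 + F2 * d2
M = 101 * 0.369 + 382 * 0.034
M = 37.2690 + 12.9880
M = 50.2570


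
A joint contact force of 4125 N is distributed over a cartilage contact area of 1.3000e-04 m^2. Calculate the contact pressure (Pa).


P = F / A
P = 4125 / 1.3000e-04
P = 3.1731e+07


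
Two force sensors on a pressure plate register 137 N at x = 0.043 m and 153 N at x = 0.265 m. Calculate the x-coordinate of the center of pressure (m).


COP_x = (F1*x1 + F2*x2) / (F1 + F2)
COP_x = (137*0.043 + 153*0.265) / (137 + 153)
Numerator = 46.4360
Denominator = 290
COP_x = 0.1601


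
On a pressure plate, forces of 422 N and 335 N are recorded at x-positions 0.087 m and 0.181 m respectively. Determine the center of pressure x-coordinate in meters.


COP_x = (F1*x1 + F2*x2) / (F1 + F2)
COP_x = (422*0.087 + 335*0.181) / (422 + 335)
Numerator = 97.3490
Denominator = 757
COP_x = 0.1286


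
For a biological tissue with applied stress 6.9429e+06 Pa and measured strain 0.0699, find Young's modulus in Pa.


E = stress / strain
E = 6.9429e+06 / 0.0699
E = 9.9326e+07


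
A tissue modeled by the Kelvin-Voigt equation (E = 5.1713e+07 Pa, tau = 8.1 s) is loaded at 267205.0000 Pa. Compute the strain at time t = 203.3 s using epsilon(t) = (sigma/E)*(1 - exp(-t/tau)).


epsilon(t) = (sigma/E) * (1 - exp(-t/tau))
sigma/E = 267205.0000 / 5.1713e+07 = 0.0052
exp(-t/tau) = exp(-203.3 / 8.1) = 1.2582e-11
epsilon = 0.0052 * (1 - 1.2582e-11)
epsilon = 0.0052


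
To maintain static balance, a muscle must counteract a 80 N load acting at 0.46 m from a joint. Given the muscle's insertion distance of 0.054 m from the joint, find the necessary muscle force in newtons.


F_muscle = W * d_load / d_muscle
F_muscle = 80 * 0.46 / 0.054
Numerator = 36.8000
F_muscle = 681.4815


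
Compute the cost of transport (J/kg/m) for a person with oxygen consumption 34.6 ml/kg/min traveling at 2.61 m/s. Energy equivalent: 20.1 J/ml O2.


Power per kg = VO2 * 20.1 / 60
Power per kg = 34.6 * 20.1 / 60 = 11.5910 W/kg
Cost = power_per_kg / speed
Cost = 11.5910 / 2.61
Cost = 4.4410


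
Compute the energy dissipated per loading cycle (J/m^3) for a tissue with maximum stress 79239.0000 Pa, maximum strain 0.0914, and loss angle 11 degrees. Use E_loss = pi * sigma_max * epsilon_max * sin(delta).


E_loss = pi * sigma_max * epsilon_max * sin(delta)
delta = 11 deg = 0.1920 rad
sin(delta) = 0.1908
E_loss = pi * 79239.0000 * 0.0914 * 0.1908
E_loss = 4341.4410


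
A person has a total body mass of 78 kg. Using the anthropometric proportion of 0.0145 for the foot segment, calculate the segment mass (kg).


m_segment = body_mass * fraction
m_segment = 78 * 0.0145
m_segment = 1.1310


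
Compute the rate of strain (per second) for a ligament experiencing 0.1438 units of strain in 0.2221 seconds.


strain_rate = delta_strain / delta_t
strain_rate = 0.1438 / 0.2221
strain_rate = 0.6475


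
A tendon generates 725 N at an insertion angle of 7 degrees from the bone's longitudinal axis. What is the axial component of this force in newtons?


F_eff = F_tendon * cos(theta)
theta = 7 deg = 0.1222 rad
cos(theta) = 0.9925
F_eff = 725 * 0.9925
F_eff = 719.5960


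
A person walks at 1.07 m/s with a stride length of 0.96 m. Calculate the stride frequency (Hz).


f = v / stride_length
f = 1.07 / 0.96
f = 1.1146


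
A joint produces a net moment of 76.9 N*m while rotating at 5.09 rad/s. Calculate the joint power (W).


P = M * omega
P = 76.9 * 5.09
P = 391.4210


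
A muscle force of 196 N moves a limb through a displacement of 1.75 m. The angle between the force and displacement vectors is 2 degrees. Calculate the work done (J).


W = F * d * cos(theta)
theta = 2 deg = 0.0349 rad
cos(theta) = 0.9994
W = 196 * 1.75 * 0.9994
W = 342.7911


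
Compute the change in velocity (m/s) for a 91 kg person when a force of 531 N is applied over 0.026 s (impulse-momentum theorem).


J = F * dt = 531 * 0.026 = 13.8060 N*s
delta_v = J / m
delta_v = 13.8060 / 91
delta_v = 0.1517


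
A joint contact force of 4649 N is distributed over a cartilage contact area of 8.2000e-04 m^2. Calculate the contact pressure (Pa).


P = F / A
P = 4649 / 8.2000e-04
P = 5.6695e+06


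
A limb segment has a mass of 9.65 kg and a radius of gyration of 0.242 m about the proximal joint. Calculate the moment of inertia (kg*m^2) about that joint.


I = m * k^2
I = 9.65 * 0.242^2
k^2 = 0.0586
I = 0.5651


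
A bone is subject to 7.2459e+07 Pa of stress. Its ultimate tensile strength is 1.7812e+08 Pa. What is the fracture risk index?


FRI = applied / ultimate
FRI = 7.2459e+07 / 1.7812e+08
FRI = 0.4068


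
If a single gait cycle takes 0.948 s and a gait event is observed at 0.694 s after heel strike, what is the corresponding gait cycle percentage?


pct = (event_time / cycle_time) * 100
pct = (0.694 / 0.948) * 100
ratio = 0.7321
pct = 73.2068


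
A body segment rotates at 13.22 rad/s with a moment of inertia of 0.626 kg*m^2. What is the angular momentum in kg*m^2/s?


L = I * omega
L = 0.626 * 13.22
L = 8.2757


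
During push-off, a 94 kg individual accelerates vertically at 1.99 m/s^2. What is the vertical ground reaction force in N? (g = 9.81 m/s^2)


GRF = m * (g + a)
GRF = 94 * (9.81 + 1.99)
GRF = 94 * 11.8000
GRF = 1109.2000


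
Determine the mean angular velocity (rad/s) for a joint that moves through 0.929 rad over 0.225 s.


omega = delta_theta / delta_t
omega = 0.929 / 0.225
omega = 4.1289


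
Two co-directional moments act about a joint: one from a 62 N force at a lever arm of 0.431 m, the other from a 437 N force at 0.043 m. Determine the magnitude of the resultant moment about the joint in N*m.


M = F1 * d1 + F2 * d2
M = 62 * 0.431 + 437 * 0.043
M = 26.7220 + 18.7910
M = 45.5130


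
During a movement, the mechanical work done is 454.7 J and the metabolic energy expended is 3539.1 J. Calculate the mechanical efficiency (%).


eta = (W_mech / E_meta) * 100
eta = (454.7 / 3539.1) * 100
ratio = 0.1285
eta = 12.8479


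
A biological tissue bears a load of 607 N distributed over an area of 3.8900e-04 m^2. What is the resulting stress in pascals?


stress = F / A
stress = 607 / 3.8900e-04
stress = 1.5604e+06


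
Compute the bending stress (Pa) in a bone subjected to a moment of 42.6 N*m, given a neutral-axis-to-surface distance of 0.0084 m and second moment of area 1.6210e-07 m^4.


sigma = M * c / I
sigma = 42.6 * 0.0084 / 1.6210e-07
M * c = 0.3578
sigma = 2.2075e+06


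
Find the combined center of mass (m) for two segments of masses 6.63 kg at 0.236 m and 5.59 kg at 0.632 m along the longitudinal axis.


COM = (m1*x1 + m2*x2) / (m1 + m2)
COM = (6.63*0.236 + 5.59*0.632) / (6.63 + 5.59)
Numerator = 5.0976
Denominator = 12.2200
COM = 0.4171


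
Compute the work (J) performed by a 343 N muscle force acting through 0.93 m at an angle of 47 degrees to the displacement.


W = F * d * cos(theta)
theta = 47 deg = 0.8203 rad
cos(theta) = 0.6820
W = 343 * 0.93 * 0.6820
W = 217.5507


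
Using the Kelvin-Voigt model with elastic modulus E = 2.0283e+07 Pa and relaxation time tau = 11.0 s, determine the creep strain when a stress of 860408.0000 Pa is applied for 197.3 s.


epsilon(t) = (sigma/E) * (1 - exp(-t/tau))
sigma/E = 860408.0000 / 2.0283e+07 = 0.0424
exp(-t/tau) = exp(-197.3 / 11.0) = 1.6231e-08
epsilon = 0.0424 * (1 - 1.6231e-08)
epsilon = 0.0424


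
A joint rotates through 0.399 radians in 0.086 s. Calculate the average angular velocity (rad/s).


omega = delta_theta / delta_t
omega = 0.399 / 0.086
omega = 4.6395


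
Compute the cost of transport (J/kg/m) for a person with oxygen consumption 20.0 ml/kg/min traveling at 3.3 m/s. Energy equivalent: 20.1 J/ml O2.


Power per kg = VO2 * 20.1 / 60
Power per kg = 20.0 * 20.1 / 60 = 6.7000 W/kg
Cost = power_per_kg / speed
Cost = 6.7000 / 3.3
Cost = 2.0303


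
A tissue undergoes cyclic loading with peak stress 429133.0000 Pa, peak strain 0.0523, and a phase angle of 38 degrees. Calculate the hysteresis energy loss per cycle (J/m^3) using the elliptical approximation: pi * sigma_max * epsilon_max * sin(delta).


E_loss = pi * sigma_max * epsilon_max * sin(delta)
delta = 38 deg = 0.6632 rad
sin(delta) = 0.6157
E_loss = pi * 429133.0000 * 0.0523 * 0.6157
E_loss = 43409.5669


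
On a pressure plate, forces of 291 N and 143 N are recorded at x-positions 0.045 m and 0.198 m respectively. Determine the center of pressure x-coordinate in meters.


COP_x = (F1*x1 + F2*x2) / (F1 + F2)
COP_x = (291*0.045 + 143*0.198) / (291 + 143)
Numerator = 41.4090
Denominator = 434
COP_x = 0.0954


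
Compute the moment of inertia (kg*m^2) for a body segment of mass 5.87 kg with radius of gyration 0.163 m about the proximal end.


I = m * k^2
I = 5.87 * 0.163^2
k^2 = 0.0266
I = 0.1560


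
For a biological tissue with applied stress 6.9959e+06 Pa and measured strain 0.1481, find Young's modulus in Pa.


E = stress / strain
E = 6.9959e+06 / 0.1481
E = 4.7238e+07


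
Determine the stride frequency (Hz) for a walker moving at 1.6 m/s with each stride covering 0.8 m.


f = v / stride_length
f = 1.6 / 0.8
f = 2.0000


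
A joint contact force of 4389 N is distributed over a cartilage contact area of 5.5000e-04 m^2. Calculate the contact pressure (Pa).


P = F / A
P = 4389 / 5.5000e-04
P = 7.9800e+06


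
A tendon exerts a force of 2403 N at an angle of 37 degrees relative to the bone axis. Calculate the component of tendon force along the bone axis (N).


F_eff = F_tendon * cos(theta)
theta = 37 deg = 0.6458 rad
cos(theta) = 0.7986
F_eff = 2403 * 0.7986
F_eff = 1919.1211


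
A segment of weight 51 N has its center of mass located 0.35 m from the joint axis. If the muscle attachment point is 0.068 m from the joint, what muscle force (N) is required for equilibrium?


F_muscle = W * d_load / d_muscle
F_muscle = 51 * 0.35 / 0.068
Numerator = 17.8500
F_muscle = 262.5000


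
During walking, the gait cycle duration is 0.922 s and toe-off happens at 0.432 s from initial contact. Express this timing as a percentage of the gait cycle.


pct = (event_time / cycle_time) * 100
pct = (0.432 / 0.922) * 100
ratio = 0.4685
pct = 46.8547


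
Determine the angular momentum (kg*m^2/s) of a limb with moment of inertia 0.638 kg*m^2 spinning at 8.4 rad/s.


L = I * omega
L = 0.638 * 8.4
L = 5.3592


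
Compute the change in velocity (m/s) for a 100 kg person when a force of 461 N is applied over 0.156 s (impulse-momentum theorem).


J = F * dt = 461 * 0.156 = 71.9160 N*s
delta_v = J / m
delta_v = 71.9160 / 100
delta_v = 0.7192


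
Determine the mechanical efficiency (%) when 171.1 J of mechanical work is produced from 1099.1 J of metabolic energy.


eta = (W_mech / E_meta) * 100
eta = (171.1 / 1099.1) * 100
ratio = 0.1557
eta = 15.5673


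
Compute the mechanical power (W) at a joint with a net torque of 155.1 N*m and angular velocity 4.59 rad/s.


P = M * omega
P = 155.1 * 4.59
P = 711.9090


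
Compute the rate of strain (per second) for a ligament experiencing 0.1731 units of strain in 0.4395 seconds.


strain_rate = delta_strain / delta_t
strain_rate = 0.1731 / 0.4395
strain_rate = 0.3939


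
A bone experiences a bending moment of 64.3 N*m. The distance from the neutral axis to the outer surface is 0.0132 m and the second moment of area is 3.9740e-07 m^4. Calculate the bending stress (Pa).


sigma = M * c / I
sigma = 64.3 * 0.0132 / 3.9740e-07
M * c = 0.8488
sigma = 2.1358e+06


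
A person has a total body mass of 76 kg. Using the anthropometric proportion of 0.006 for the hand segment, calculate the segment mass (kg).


m_segment = body_mass * fraction
m_segment = 76 * 0.006
m_segment = 0.4560


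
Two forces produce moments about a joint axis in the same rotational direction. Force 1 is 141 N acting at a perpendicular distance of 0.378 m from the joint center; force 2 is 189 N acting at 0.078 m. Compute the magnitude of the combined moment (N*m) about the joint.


M = F1 * d1 + F2 * d2
M = 141 * 0.378 + 189 * 0.078
M = 53.2980 + 14.7420
M = 68.0400


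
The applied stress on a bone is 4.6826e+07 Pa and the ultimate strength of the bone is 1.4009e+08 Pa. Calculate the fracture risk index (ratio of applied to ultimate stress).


FRI = applied / ultimate
FRI = 4.6826e+07 / 1.4009e+08
FRI = 0.3343


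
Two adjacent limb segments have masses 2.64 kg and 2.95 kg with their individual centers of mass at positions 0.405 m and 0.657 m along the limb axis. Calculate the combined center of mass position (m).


COM = (m1*x1 + m2*x2) / (m1 + m2)
COM = (2.64*0.405 + 2.95*0.657) / (2.64 + 2.95)
Numerator = 3.0074
Denominator = 5.5900
COM = 0.5380


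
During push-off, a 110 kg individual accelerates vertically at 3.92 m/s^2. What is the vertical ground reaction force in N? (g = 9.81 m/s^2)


GRF = m * (g + a)
GRF = 110 * (9.81 + 3.92)
GRF = 110 * 13.7300
GRF = 1510.3000


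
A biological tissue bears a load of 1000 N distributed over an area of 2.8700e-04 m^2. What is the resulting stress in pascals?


stress = F / A
stress = 1000 / 2.8700e-04
stress = 3.4843e+06


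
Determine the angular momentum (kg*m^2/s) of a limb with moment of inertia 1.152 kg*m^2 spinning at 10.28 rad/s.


L = I * omega
L = 1.152 * 10.28
L = 11.8426


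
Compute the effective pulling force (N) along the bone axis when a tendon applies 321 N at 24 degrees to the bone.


F_eff = F_tendon * cos(theta)
theta = 24 deg = 0.4189 rad
cos(theta) = 0.9135
F_eff = 321 * 0.9135
F_eff = 293.2481


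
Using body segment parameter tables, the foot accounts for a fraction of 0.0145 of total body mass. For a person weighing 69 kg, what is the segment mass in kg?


m_segment = body_mass * fraction
m_segment = 69 * 0.0145
m_segment = 1.0005


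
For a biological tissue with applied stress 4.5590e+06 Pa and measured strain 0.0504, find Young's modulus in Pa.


E = stress / strain
E = 4.5590e+06 / 0.0504
E = 9.0456e+07


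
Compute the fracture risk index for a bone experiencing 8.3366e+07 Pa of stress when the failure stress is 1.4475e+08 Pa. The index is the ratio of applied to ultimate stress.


FRI = applied / ultimate
FRI = 8.3366e+07 / 1.4475e+08
FRI = 0.5759


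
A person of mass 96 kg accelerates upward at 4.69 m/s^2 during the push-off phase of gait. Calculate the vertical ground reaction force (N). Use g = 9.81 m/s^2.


GRF = m * (g + a)
GRF = 96 * (9.81 + 4.69)
GRF = 96 * 14.5000
GRF = 1392.0000


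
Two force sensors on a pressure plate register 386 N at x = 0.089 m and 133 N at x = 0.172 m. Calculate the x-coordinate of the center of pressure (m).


COP_x = (F1*x1 + F2*x2) / (F1 + F2)
COP_x = (386*0.089 + 133*0.172) / (386 + 133)
Numerator = 57.2300
Denominator = 519
COP_x = 0.1103


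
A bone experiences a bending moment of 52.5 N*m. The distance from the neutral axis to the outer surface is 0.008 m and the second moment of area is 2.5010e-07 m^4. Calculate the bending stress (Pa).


sigma = M * c / I
sigma = 52.5 * 0.008 / 2.5010e-07
M * c = 0.4200
sigma = 1.6793e+06


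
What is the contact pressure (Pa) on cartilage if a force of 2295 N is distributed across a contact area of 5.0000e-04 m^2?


P = F / A
P = 2295 / 5.0000e-04
P = 4.5900e+06


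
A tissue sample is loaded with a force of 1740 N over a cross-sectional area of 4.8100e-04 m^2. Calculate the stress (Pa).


stress = F / A
stress = 1740 / 4.8100e-04
stress = 3.6175e+06


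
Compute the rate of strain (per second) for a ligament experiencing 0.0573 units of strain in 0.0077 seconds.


strain_rate = delta_strain / delta_t
strain_rate = 0.0573 / 0.0077
strain_rate = 7.4416


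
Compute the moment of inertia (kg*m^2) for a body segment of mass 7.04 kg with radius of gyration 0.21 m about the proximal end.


I = m * k^2
I = 7.04 * 0.21^2
k^2 = 0.0441
I = 0.3105


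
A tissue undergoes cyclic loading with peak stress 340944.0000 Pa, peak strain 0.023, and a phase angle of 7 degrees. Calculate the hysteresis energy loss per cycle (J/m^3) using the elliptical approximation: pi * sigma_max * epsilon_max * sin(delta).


E_loss = pi * sigma_max * epsilon_max * sin(delta)
delta = 7 deg = 0.1222 rad
sin(delta) = 0.1219
E_loss = pi * 340944.0000 * 0.023 * 0.1219
E_loss = 3002.3079


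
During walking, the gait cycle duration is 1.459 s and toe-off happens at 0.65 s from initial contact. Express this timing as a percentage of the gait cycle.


pct = (event_time / cycle_time) * 100
pct = (0.65 / 1.459) * 100
ratio = 0.4455
pct = 44.5511


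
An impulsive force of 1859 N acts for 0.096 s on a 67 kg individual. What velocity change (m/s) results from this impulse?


J = F * dt = 1859 * 0.096 = 178.4640 N*s
delta_v = J / m
delta_v = 178.4640 / 67
delta_v = 2.6636


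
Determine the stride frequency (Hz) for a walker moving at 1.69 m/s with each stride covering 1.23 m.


f = v / stride_length
f = 1.69 / 1.23
f = 1.3740


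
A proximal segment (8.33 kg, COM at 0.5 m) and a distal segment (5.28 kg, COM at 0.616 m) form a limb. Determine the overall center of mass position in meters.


COM = (m1*x1 + m2*x2) / (m1 + m2)
COM = (8.33*0.5 + 5.28*0.616) / (8.33 + 5.28)
Numerator = 7.4175
Denominator = 13.6100
COM = 0.5450


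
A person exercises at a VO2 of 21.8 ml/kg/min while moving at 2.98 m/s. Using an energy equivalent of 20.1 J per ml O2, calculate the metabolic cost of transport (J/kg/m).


Power per kg = VO2 * 20.1 / 60
Power per kg = 21.8 * 20.1 / 60 = 7.3030 W/kg
Cost = power_per_kg / speed
Cost = 7.3030 / 2.98
Cost = 2.4507


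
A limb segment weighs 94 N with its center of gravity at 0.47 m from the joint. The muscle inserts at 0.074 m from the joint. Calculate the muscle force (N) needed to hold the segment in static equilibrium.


F_muscle = W * d_load / d_muscle
F_muscle = 94 * 0.47 / 0.074
Numerator = 44.1800
F_muscle = 597.0270


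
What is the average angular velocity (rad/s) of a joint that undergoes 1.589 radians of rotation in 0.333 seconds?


omega = delta_theta / delta_t
omega = 1.589 / 0.333
omega = 4.7718


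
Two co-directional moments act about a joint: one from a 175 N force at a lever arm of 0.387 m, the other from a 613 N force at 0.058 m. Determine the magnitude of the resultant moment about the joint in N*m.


M = F1 * d1 + F2 * d2
M = 175 * 0.387 + 613 * 0.058
M = 67.7250 + 35.5540
M = 103.2790


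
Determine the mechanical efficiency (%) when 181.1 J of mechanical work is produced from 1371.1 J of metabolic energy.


eta = (W_mech / E_meta) * 100
eta = (181.1 / 1371.1) * 100
ratio = 0.1321
eta = 13.2084


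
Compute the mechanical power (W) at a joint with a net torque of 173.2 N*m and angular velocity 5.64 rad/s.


P = M * omega
P = 173.2 * 5.64
P = 976.8480


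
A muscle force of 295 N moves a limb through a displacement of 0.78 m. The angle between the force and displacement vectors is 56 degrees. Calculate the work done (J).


W = F * d * cos(theta)
theta = 56 deg = 0.9774 rad
cos(theta) = 0.5592
W = 295 * 0.78 * 0.5592
W = 128.6703


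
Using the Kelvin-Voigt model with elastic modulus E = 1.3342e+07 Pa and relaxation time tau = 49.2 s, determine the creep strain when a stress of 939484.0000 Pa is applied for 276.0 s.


epsilon(t) = (sigma/E) * (1 - exp(-t/tau))
sigma/E = 939484.0000 / 1.3342e+07 = 0.0704
exp(-t/tau) = exp(-276.0 / 49.2) = 0.0037
epsilon = 0.0704 * (1 - 0.0037)
epsilon = 0.0702


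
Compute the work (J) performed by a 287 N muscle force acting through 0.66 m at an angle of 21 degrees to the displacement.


W = F * d * cos(theta)
theta = 21 deg = 0.3665 rad
cos(theta) = 0.9336
W = 287 * 0.66 * 0.9336
W = 176.8388


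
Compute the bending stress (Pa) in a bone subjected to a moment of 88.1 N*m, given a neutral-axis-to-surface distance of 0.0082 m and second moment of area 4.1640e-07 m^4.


sigma = M * c / I
sigma = 88.1 * 0.0082 / 4.1640e-07
M * c = 0.7224
sigma = 1.7349e+06


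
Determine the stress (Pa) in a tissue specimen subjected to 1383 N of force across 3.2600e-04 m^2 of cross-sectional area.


stress = F / A
stress = 1383 / 3.2600e-04
stress = 4.2423e+06


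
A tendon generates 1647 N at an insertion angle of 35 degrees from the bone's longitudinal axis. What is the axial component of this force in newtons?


F_eff = F_tendon * cos(theta)
theta = 35 deg = 0.6109 rad
cos(theta) = 0.8192
F_eff = 1647 * 0.8192
F_eff = 1349.1434


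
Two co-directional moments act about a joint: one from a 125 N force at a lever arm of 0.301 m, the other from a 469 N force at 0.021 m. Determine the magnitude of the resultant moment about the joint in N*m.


M = F1 * d1 + F2 * d2
M = 125 * 0.301 + 469 * 0.021
M = 37.6250 + 9.8490
M = 47.4740


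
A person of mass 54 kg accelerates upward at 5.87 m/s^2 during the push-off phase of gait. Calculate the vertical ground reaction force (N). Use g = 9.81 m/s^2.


GRF = m * (g + a)
GRF = 54 * (9.81 + 5.87)
GRF = 54 * 15.6800
GRF = 846.7200


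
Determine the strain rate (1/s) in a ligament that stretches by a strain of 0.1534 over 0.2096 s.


strain_rate = delta_strain / delta_t
strain_rate = 0.1534 / 0.2096
strain_rate = 0.7319


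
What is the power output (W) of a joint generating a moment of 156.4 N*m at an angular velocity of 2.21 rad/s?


P = M * omega
P = 156.4 * 2.21
P = 345.6440


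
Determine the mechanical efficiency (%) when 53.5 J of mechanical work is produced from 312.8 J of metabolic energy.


eta = (W_mech / E_meta) * 100
eta = (53.5 / 312.8) * 100
ratio = 0.1710
eta = 17.1036


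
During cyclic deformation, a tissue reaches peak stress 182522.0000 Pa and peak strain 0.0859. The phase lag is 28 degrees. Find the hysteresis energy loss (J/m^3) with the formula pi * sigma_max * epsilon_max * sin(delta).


E_loss = pi * sigma_max * epsilon_max * sin(delta)
delta = 28 deg = 0.4887 rad
sin(delta) = 0.4695
E_loss = pi * 182522.0000 * 0.0859 * 0.4695
E_loss = 23124.2442


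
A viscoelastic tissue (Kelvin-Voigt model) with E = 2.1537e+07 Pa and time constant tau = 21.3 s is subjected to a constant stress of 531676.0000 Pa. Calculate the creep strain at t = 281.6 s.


epsilon(t) = (sigma/E) * (1 - exp(-t/tau))
sigma/E = 531676.0000 / 2.1537e+07 = 0.0247
exp(-t/tau) = exp(-281.6 / 21.3) = 1.8128e-06
epsilon = 0.0247 * (1 - 1.8128e-06)
epsilon = 0.0247


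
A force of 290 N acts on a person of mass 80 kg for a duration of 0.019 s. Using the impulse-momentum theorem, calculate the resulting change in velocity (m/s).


J = F * dt = 290 * 0.019 = 5.5100 N*s
delta_v = J / m
delta_v = 5.5100 / 80
delta_v = 0.0689


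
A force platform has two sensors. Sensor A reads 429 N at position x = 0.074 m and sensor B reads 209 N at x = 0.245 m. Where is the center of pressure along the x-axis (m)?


COP_x = (F1*x1 + F2*x2) / (F1 + F2)
COP_x = (429*0.074 + 209*0.245) / (429 + 209)
Numerator = 82.9510
Denominator = 638
COP_x = 0.1300


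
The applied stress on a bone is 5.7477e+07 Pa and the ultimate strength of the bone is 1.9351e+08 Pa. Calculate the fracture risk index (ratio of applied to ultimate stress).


FRI = applied / ultimate
FRI = 5.7477e+07 / 1.9351e+08
FRI = 0.2970


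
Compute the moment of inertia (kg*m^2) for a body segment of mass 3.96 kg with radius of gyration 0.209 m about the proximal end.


I = m * k^2
I = 3.96 * 0.209^2
k^2 = 0.0437
I = 0.1730


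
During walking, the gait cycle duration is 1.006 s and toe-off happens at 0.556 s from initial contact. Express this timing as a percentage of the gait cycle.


pct = (event_time / cycle_time) * 100
pct = (0.556 / 1.006) * 100
ratio = 0.5527
pct = 55.2684


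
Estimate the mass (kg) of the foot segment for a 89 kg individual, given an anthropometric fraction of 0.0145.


m_segment = body_mass * fraction
m_segment = 89 * 0.0145
m_segment = 1.2905


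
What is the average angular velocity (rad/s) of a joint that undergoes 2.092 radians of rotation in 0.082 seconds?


omega = delta_theta / delta_t
omega = 2.092 / 0.082
omega = 25.5122


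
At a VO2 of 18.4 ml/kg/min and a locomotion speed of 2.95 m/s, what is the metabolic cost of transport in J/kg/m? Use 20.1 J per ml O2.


Power per kg = VO2 * 20.1 / 60
Power per kg = 18.4 * 20.1 / 60 = 6.1640 W/kg
Cost = power_per_kg / speed
Cost = 6.1640 / 2.95
Cost = 2.0895


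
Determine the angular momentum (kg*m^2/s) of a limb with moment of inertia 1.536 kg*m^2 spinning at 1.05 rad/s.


L = I * omega
L = 1.536 * 1.05
L = 1.6128


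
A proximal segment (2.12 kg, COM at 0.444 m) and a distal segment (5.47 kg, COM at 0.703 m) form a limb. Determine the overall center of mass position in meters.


COM = (m1*x1 + m2*x2) / (m1 + m2)
COM = (2.12*0.444 + 5.47*0.703) / (2.12 + 5.47)
Numerator = 4.7867
Denominator = 7.5900
COM = 0.6307


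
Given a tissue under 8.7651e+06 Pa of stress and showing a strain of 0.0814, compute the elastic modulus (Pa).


E = stress / strain
E = 8.7651e+06 / 0.0814
E = 1.0768e+08


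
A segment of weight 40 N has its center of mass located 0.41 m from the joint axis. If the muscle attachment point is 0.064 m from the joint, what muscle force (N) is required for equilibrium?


F_muscle = W * d_load / d_muscle
F_muscle = 40 * 0.41 / 0.064
Numerator = 16.4000
F_muscle = 256.2500


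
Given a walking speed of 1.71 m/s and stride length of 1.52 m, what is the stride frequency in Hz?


f = v / stride_length
f = 1.71 / 1.52
f = 1.1250


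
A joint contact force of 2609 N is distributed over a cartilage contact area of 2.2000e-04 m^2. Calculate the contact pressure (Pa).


P = F / A
P = 2609 / 2.2000e-04
P = 1.1859e+07


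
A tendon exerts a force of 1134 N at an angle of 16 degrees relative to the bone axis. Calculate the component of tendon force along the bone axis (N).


F_eff = F_tendon * cos(theta)
theta = 16 deg = 0.2793 rad
cos(theta) = 0.9613
F_eff = 1134 * 0.9613
F_eff = 1090.0708


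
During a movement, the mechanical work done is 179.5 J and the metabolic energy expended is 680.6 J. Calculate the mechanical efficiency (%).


eta = (W_mech / E_meta) * 100
eta = (179.5 / 680.6) * 100
ratio = 0.2637
eta = 26.3738


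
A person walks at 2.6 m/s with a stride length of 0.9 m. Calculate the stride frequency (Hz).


f = v / stride_length
f = 2.6 / 0.9
f = 2.8889


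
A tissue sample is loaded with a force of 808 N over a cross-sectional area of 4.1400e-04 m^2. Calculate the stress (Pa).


stress = F / A
stress = 808 / 4.1400e-04
stress = 1.9517e+06


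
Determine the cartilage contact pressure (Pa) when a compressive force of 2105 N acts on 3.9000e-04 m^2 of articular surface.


P = F / A
P = 2105 / 3.9000e-04
P = 5.3974e+06


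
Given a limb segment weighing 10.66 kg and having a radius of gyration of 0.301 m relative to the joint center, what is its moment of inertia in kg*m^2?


I = m * k^2
I = 10.66 * 0.301^2
k^2 = 0.0906
I = 0.9658


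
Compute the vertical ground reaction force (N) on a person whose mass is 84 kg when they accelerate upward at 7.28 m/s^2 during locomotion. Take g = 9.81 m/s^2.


GRF = m * (g + a)
GRF = 84 * (9.81 + 7.28)
GRF = 84 * 17.0900
GRF = 1435.5600


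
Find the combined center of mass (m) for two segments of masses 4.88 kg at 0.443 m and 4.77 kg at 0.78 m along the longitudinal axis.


COM = (m1*x1 + m2*x2) / (m1 + m2)
COM = (4.88*0.443 + 4.77*0.78) / (4.88 + 4.77)
Numerator = 5.8824
Denominator = 9.6500
COM = 0.6096


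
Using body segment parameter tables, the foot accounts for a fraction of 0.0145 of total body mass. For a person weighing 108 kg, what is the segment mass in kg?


m_segment = body_mass * fraction
m_segment = 108 * 0.0145
m_segment = 1.5660


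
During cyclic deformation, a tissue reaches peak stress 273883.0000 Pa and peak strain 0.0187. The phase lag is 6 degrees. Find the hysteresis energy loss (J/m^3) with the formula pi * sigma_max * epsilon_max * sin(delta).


E_loss = pi * sigma_max * epsilon_max * sin(delta)
delta = 6 deg = 0.1047 rad
sin(delta) = 0.1045
E_loss = pi * 273883.0000 * 0.0187 * 0.1045
E_loss = 1681.8650


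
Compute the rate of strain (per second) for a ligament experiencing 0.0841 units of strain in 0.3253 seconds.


strain_rate = delta_strain / delta_t
strain_rate = 0.0841 / 0.3253
strain_rate = 0.2585


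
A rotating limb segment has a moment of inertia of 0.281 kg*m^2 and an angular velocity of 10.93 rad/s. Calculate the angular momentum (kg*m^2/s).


L = I * omega
L = 0.281 * 10.93
L = 3.0713


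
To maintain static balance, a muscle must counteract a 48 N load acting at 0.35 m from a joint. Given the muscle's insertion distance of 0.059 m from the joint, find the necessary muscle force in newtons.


F_muscle = W * d_load / d_muscle
F_muscle = 48 * 0.35 / 0.059
Numerator = 16.8000
F_muscle = 284.7458


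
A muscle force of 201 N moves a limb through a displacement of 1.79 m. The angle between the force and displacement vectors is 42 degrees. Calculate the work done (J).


W = F * d * cos(theta)
theta = 42 deg = 0.7330 rad
cos(theta) = 0.7431
W = 201 * 1.79 * 0.7431
W = 267.3761


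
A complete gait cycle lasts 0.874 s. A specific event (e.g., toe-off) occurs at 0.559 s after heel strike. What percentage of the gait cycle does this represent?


pct = (event_time / cycle_time) * 100
pct = (0.559 / 0.874) * 100
ratio = 0.6396
pct = 63.9588


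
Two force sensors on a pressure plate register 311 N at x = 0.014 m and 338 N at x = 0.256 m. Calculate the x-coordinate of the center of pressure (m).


COP_x = (F1*x1 + F2*x2) / (F1 + F2)
COP_x = (311*0.014 + 338*0.256) / (311 + 338)
Numerator = 90.8820
Denominator = 649
COP_x = 0.1400


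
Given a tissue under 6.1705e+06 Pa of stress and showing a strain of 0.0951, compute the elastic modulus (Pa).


E = stress / strain
E = 6.1705e+06 / 0.0951
E = 6.4884e+07


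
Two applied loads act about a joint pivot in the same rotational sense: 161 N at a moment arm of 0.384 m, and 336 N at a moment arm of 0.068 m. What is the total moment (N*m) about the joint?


M = F1 * d1 + F2 * d2
M = 161 * 0.384 + 336 * 0.068
M = 61.8240 + 22.8480
M = 84.6720


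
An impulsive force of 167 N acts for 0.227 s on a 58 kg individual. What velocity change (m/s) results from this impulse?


J = F * dt = 167 * 0.227 = 37.9090 N*s
delta_v = J / m
delta_v = 37.9090 / 58
delta_v = 0.6536


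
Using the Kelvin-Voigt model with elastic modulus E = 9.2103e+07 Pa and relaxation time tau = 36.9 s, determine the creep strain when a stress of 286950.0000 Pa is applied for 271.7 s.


epsilon(t) = (sigma/E) * (1 - exp(-t/tau))
sigma/E = 286950.0000 / 9.2103e+07 = 0.0031
exp(-t/tau) = exp(-271.7 / 36.9) = 6.3420e-04
epsilon = 0.0031 * (1 - 6.3420e-04)
epsilon = 0.0031


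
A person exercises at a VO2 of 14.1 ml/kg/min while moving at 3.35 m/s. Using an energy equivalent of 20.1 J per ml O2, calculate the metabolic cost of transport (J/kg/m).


Power per kg = VO2 * 20.1 / 60
Power per kg = 14.1 * 20.1 / 60 = 4.7235 W/kg
Cost = power_per_kg / speed
Cost = 4.7235 / 3.35
Cost = 1.4100


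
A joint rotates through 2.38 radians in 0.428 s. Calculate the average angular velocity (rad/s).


omega = delta_theta / delta_t
omega = 2.38 / 0.428
omega = 5.5607


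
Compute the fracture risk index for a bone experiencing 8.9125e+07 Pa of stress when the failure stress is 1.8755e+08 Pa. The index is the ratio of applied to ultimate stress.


FRI = applied / ultimate
FRI = 8.9125e+07 / 1.8755e+08
FRI = 0.4752


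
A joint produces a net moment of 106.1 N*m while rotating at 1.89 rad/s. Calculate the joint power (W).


P = M * omega
P = 106.1 * 1.89
P = 200.5290


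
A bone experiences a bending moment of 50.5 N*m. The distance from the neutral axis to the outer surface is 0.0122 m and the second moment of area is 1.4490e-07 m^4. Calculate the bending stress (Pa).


sigma = M * c / I
sigma = 50.5 * 0.0122 / 1.4490e-07
M * c = 0.6161
sigma = 4.2519e+06


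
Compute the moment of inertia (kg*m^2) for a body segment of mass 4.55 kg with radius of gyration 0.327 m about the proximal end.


I = m * k^2
I = 4.55 * 0.327^2
k^2 = 0.1069
I = 0.4865


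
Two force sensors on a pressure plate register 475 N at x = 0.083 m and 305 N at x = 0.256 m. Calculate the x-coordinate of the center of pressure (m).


COP_x = (F1*x1 + F2*x2) / (F1 + F2)
COP_x = (475*0.083 + 305*0.256) / (475 + 305)
Numerator = 117.5050
Denominator = 780
COP_x = 0.1506


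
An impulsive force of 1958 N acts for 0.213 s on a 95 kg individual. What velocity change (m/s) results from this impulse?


J = F * dt = 1958 * 0.213 = 417.0540 N*s
delta_v = J / m
delta_v = 417.0540 / 95
delta_v = 4.3900


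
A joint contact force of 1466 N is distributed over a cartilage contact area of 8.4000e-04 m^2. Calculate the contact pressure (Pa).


P = F / A
P = 1466 / 8.4000e-04
P = 1.7452e+06


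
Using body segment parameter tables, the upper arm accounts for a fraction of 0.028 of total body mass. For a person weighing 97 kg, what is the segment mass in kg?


m_segment = body_mass * fraction
m_segment = 97 * 0.028
m_segment = 2.7160


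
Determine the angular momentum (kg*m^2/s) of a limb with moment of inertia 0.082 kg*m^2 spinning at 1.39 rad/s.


L = I * omega
L = 0.082 * 1.39
L = 0.1140


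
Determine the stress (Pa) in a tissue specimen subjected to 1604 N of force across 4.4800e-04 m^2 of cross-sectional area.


stress = F / A
stress = 1604 / 4.4800e-04
stress = 3.5804e+06


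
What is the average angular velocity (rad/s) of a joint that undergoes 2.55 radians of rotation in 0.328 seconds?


omega = delta_theta / delta_t
omega = 2.55 / 0.328
omega = 7.7744


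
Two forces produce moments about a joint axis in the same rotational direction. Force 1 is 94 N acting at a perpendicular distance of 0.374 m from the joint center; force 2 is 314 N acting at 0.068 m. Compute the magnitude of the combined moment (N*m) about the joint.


M = F1 * d1 + F2 * d2
M = 94 * 0.374 + 314 * 0.068
M = 35.1560 + 21.3520
M = 56.5080


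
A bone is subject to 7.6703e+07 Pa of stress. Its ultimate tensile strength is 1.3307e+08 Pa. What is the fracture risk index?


FRI = applied / ultimate
FRI = 7.6703e+07 / 1.3307e+08
FRI = 0.5764


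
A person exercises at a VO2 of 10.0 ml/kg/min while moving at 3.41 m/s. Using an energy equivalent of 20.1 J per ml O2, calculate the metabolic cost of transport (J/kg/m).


Power per kg = VO2 * 20.1 / 60
Power per kg = 10.0 * 20.1 / 60 = 3.3500 W/kg
Cost = power_per_kg / speed
Cost = 3.3500 / 3.41
Cost = 0.9824


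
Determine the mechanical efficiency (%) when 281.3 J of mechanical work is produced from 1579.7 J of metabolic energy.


eta = (W_mech / E_meta) * 100
eta = (281.3 / 1579.7) * 100
ratio = 0.1781
eta = 17.8072


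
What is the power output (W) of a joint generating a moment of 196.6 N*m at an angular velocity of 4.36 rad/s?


P = M * omega
P = 196.6 * 4.36
P = 857.1760


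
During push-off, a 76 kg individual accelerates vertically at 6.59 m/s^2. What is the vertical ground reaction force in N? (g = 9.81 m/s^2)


GRF = m * (g + a)
GRF = 76 * (9.81 + 6.59)
GRF = 76 * 16.4000
GRF = 1246.4000


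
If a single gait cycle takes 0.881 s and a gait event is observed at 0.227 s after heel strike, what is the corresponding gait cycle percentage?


pct = (event_time / cycle_time) * 100
pct = (0.227 / 0.881) * 100
ratio = 0.2577
pct = 25.7662


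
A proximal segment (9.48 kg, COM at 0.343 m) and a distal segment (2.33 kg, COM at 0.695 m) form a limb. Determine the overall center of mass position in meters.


COM = (m1*x1 + m2*x2) / (m1 + m2)
COM = (9.48*0.343 + 2.33*0.695) / (9.48 + 2.33)
Numerator = 4.8710
Denominator = 11.8100
COM = 0.4124


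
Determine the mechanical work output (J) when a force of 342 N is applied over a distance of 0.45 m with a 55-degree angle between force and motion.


W = F * d * cos(theta)
theta = 55 deg = 0.9599 rad
cos(theta) = 0.5736
W = 342 * 0.45 * 0.5736
W = 88.2734


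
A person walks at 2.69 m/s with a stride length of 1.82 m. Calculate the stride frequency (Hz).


f = v / stride_length
f = 2.69 / 1.82
f = 1.4780


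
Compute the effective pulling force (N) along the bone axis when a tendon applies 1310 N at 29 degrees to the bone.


F_eff = F_tendon * cos(theta)
theta = 29 deg = 0.5061 rad
cos(theta) = 0.8746
F_eff = 1310 * 0.8746
F_eff = 1145.7518


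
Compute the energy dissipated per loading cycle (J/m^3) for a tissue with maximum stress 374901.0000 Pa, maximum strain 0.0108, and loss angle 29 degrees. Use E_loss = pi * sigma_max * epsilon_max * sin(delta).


E_loss = pi * sigma_max * epsilon_max * sin(delta)
delta = 29 deg = 0.5061 rad
sin(delta) = 0.4848
E_loss = pi * 374901.0000 * 0.0108 * 0.4848
E_loss = 6166.8226


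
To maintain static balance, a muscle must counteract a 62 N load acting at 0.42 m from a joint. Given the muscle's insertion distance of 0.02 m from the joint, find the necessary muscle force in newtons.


F_muscle = W * d_load / d_muscle
F_muscle = 62 * 0.42 / 0.02
Numerator = 26.0400
F_muscle = 1302.0000


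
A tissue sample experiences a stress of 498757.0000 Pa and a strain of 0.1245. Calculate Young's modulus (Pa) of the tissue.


E = stress / strain
E = 498757.0000 / 0.1245
E = 4.0061e+06


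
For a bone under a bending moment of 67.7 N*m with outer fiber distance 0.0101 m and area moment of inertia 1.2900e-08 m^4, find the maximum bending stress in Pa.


sigma = M * c / I
sigma = 67.7 * 0.0101 / 1.2900e-08
M * c = 0.6838
sigma = 5.3005e+07


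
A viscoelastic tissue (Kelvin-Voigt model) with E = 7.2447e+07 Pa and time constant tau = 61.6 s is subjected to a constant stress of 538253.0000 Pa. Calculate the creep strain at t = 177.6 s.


epsilon(t) = (sigma/E) * (1 - exp(-t/tau))
sigma/E = 538253.0000 / 7.2447e+07 = 0.0074
exp(-t/tau) = exp(-177.6 / 61.6) = 0.0560
epsilon = 0.0074 * (1 - 0.0560)
epsilon = 0.0070
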